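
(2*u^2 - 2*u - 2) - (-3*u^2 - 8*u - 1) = 5*u^2 + 6*u - 1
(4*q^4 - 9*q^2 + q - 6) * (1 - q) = -4*q^5 + 4*q^4 + 9*q^3 - 10*q^2 + 7*q - 6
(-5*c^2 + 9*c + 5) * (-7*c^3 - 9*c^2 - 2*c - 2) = 35*c^5 - 18*c^4 - 106*c^3 - 53*c^2 - 28*c - 10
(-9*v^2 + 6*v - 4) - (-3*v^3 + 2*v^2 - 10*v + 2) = 3*v^3 - 11*v^2 + 16*v - 6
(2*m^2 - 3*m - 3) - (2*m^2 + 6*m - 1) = -9*m - 2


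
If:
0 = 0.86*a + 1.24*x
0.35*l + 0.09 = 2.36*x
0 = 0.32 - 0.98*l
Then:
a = -0.12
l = 0.33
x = 0.09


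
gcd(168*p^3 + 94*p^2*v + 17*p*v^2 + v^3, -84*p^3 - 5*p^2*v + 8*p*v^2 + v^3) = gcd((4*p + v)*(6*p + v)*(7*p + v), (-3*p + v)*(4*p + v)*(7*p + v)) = 28*p^2 + 11*p*v + v^2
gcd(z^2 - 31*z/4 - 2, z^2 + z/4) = z + 1/4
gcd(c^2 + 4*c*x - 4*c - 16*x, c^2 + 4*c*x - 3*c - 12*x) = c + 4*x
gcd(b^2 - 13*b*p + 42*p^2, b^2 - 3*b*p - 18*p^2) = -b + 6*p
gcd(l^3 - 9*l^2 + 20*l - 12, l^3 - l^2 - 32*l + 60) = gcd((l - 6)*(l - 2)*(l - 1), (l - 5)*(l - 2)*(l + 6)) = l - 2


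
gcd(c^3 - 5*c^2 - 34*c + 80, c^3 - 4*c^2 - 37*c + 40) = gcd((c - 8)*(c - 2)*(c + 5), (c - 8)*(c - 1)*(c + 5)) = c^2 - 3*c - 40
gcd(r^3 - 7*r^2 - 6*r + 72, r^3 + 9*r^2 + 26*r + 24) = r + 3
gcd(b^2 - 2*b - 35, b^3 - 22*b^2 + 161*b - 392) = b - 7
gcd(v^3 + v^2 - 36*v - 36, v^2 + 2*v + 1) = v + 1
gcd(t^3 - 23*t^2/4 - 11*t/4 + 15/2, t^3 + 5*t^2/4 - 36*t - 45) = t^2 - 19*t/4 - 15/2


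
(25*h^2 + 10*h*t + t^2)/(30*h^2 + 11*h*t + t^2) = (5*h + t)/(6*h + t)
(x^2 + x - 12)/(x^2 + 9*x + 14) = (x^2 + x - 12)/(x^2 + 9*x + 14)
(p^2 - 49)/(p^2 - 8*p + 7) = (p + 7)/(p - 1)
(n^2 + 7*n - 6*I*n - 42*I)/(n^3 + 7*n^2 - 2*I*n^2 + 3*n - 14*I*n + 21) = (n - 6*I)/(n^2 - 2*I*n + 3)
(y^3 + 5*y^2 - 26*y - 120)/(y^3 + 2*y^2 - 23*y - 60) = (y + 6)/(y + 3)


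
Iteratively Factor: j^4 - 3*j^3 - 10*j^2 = (j - 5)*(j^3 + 2*j^2) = j*(j - 5)*(j^2 + 2*j) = j*(j - 5)*(j + 2)*(j)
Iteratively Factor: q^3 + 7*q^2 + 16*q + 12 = (q + 3)*(q^2 + 4*q + 4) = (q + 2)*(q + 3)*(q + 2)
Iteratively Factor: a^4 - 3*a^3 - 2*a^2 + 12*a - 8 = (a + 2)*(a^3 - 5*a^2 + 8*a - 4) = (a - 2)*(a + 2)*(a^2 - 3*a + 2) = (a - 2)^2*(a + 2)*(a - 1)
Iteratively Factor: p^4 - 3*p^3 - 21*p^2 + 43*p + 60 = (p - 3)*(p^3 - 21*p - 20) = (p - 3)*(p + 1)*(p^2 - p - 20) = (p - 3)*(p + 1)*(p + 4)*(p - 5)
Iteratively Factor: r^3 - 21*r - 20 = (r + 1)*(r^2 - r - 20) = (r - 5)*(r + 1)*(r + 4)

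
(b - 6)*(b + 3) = b^2 - 3*b - 18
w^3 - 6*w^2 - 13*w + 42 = (w - 7)*(w - 2)*(w + 3)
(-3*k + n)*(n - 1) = -3*k*n + 3*k + n^2 - n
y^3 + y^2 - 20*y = y*(y - 4)*(y + 5)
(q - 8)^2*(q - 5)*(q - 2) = q^4 - 23*q^3 + 186*q^2 - 608*q + 640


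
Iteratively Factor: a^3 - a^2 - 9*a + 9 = (a - 3)*(a^2 + 2*a - 3) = (a - 3)*(a + 3)*(a - 1)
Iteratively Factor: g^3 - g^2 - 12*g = (g + 3)*(g^2 - 4*g) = g*(g + 3)*(g - 4)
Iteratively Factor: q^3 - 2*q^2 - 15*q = (q - 5)*(q^2 + 3*q) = (q - 5)*(q + 3)*(q)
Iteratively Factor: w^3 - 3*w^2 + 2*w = (w - 1)*(w^2 - 2*w) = (w - 2)*(w - 1)*(w)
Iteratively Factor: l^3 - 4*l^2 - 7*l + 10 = (l + 2)*(l^2 - 6*l + 5) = (l - 1)*(l + 2)*(l - 5)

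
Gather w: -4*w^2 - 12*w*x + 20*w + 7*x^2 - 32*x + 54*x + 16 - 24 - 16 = -4*w^2 + w*(20 - 12*x) + 7*x^2 + 22*x - 24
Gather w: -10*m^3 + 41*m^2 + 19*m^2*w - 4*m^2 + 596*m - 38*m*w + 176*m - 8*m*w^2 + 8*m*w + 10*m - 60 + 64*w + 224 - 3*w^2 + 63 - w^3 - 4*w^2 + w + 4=-10*m^3 + 37*m^2 + 782*m - w^3 + w^2*(-8*m - 7) + w*(19*m^2 - 30*m + 65) + 231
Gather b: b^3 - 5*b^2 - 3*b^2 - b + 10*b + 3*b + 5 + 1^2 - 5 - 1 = b^3 - 8*b^2 + 12*b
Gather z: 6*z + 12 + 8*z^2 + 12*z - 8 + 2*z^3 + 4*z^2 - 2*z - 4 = 2*z^3 + 12*z^2 + 16*z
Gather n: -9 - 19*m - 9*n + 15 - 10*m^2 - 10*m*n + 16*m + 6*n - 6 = -10*m^2 - 3*m + n*(-10*m - 3)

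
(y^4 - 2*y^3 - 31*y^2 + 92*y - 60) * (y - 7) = y^5 - 9*y^4 - 17*y^3 + 309*y^2 - 704*y + 420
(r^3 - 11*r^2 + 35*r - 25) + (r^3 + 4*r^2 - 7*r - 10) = 2*r^3 - 7*r^2 + 28*r - 35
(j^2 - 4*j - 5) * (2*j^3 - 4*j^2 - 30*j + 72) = 2*j^5 - 12*j^4 - 24*j^3 + 212*j^2 - 138*j - 360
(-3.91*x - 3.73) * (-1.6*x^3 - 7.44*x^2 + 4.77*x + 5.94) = 6.256*x^4 + 35.0584*x^3 + 9.1005*x^2 - 41.0175*x - 22.1562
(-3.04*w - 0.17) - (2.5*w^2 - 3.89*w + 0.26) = -2.5*w^2 + 0.85*w - 0.43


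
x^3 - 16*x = x*(x - 4)*(x + 4)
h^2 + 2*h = h*(h + 2)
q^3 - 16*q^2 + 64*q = q*(q - 8)^2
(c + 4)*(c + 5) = c^2 + 9*c + 20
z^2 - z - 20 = (z - 5)*(z + 4)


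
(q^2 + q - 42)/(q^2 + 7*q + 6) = (q^2 + q - 42)/(q^2 + 7*q + 6)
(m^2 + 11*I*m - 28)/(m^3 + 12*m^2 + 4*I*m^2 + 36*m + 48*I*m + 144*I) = (m + 7*I)/(m^2 + 12*m + 36)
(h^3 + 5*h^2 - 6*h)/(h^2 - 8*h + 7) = h*(h + 6)/(h - 7)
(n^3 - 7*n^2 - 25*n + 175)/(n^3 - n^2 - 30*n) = (n^2 - 12*n + 35)/(n*(n - 6))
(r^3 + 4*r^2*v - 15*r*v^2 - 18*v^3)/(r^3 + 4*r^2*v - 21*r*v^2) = (r^2 + 7*r*v + 6*v^2)/(r*(r + 7*v))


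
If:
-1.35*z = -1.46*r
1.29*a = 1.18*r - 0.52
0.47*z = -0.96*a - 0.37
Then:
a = -0.39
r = 0.01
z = 0.01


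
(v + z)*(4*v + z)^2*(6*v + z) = 96*v^4 + 160*v^3*z + 78*v^2*z^2 + 15*v*z^3 + z^4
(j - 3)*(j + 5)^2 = j^3 + 7*j^2 - 5*j - 75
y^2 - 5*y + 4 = (y - 4)*(y - 1)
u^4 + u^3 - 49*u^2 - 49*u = u*(u - 7)*(u + 1)*(u + 7)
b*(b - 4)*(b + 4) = b^3 - 16*b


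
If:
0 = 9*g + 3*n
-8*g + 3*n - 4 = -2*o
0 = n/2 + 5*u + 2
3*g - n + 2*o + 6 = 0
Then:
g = -10/23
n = 30/23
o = -39/23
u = -61/115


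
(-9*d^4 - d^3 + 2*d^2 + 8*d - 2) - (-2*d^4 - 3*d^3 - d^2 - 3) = -7*d^4 + 2*d^3 + 3*d^2 + 8*d + 1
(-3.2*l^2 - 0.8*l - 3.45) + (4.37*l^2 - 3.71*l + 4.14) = 1.17*l^2 - 4.51*l + 0.69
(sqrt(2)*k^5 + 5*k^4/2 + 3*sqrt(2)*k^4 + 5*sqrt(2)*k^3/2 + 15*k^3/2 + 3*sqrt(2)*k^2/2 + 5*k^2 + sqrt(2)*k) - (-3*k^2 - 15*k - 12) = sqrt(2)*k^5 + 5*k^4/2 + 3*sqrt(2)*k^4 + 5*sqrt(2)*k^3/2 + 15*k^3/2 + 3*sqrt(2)*k^2/2 + 8*k^2 + sqrt(2)*k + 15*k + 12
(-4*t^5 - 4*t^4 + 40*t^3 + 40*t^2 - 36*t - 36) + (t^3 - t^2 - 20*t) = -4*t^5 - 4*t^4 + 41*t^3 + 39*t^2 - 56*t - 36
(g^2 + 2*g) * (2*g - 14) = 2*g^3 - 10*g^2 - 28*g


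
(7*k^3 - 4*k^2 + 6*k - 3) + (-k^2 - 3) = 7*k^3 - 5*k^2 + 6*k - 6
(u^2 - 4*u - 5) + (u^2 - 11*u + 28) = 2*u^2 - 15*u + 23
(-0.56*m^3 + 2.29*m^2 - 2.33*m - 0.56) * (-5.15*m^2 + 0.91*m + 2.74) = 2.884*m^5 - 12.3031*m^4 + 12.549*m^3 + 7.0383*m^2 - 6.8938*m - 1.5344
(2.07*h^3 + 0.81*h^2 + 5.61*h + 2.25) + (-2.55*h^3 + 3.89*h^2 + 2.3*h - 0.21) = -0.48*h^3 + 4.7*h^2 + 7.91*h + 2.04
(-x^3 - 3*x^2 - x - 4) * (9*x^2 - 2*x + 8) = -9*x^5 - 25*x^4 - 11*x^3 - 58*x^2 - 32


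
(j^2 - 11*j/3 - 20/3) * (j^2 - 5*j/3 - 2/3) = j^4 - 16*j^3/3 - 11*j^2/9 + 122*j/9 + 40/9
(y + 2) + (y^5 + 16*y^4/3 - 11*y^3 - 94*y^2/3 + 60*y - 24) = y^5 + 16*y^4/3 - 11*y^3 - 94*y^2/3 + 61*y - 22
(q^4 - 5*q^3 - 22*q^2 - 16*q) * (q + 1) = q^5 - 4*q^4 - 27*q^3 - 38*q^2 - 16*q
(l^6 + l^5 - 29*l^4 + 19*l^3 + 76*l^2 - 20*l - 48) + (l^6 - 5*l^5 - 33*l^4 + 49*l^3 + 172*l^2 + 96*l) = 2*l^6 - 4*l^5 - 62*l^4 + 68*l^3 + 248*l^2 + 76*l - 48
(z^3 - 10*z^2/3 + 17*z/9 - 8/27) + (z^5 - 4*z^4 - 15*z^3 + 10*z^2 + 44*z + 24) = z^5 - 4*z^4 - 14*z^3 + 20*z^2/3 + 413*z/9 + 640/27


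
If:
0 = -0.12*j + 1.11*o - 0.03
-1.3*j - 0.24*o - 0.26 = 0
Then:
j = -0.20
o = 0.01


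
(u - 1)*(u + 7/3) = u^2 + 4*u/3 - 7/3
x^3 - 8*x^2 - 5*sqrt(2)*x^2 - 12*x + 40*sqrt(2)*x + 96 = (x - 8)*(x - 6*sqrt(2))*(x + sqrt(2))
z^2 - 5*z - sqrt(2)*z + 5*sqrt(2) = (z - 5)*(z - sqrt(2))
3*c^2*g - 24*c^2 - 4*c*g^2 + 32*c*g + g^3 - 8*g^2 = (-3*c + g)*(-c + g)*(g - 8)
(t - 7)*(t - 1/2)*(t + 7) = t^3 - t^2/2 - 49*t + 49/2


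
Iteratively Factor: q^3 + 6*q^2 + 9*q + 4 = (q + 4)*(q^2 + 2*q + 1) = (q + 1)*(q + 4)*(q + 1)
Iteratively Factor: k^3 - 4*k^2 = (k)*(k^2 - 4*k) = k*(k - 4)*(k)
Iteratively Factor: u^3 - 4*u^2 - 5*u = (u + 1)*(u^2 - 5*u) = (u - 5)*(u + 1)*(u)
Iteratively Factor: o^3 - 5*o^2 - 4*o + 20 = (o - 5)*(o^2 - 4) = (o - 5)*(o + 2)*(o - 2)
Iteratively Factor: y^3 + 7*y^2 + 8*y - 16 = (y + 4)*(y^2 + 3*y - 4) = (y + 4)^2*(y - 1)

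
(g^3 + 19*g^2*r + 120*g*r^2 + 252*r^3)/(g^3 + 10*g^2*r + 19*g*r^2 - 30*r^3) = (-g^2 - 13*g*r - 42*r^2)/(-g^2 - 4*g*r + 5*r^2)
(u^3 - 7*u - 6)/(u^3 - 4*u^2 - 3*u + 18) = (u + 1)/(u - 3)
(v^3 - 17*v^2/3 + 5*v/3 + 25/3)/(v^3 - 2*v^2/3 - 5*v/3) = (v - 5)/v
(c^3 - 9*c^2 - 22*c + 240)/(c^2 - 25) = (c^2 - 14*c + 48)/(c - 5)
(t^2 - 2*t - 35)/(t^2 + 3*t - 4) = (t^2 - 2*t - 35)/(t^2 + 3*t - 4)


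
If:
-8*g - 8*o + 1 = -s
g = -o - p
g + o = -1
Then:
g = -o - 1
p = 1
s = -9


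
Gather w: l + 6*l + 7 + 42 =7*l + 49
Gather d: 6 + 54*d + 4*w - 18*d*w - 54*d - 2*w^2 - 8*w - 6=-18*d*w - 2*w^2 - 4*w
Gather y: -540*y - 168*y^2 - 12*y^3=-12*y^3 - 168*y^2 - 540*y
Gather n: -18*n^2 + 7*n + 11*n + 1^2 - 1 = -18*n^2 + 18*n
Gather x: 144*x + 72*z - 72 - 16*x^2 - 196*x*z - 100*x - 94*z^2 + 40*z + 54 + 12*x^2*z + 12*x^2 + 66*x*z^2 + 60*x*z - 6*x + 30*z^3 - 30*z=x^2*(12*z - 4) + x*(66*z^2 - 136*z + 38) + 30*z^3 - 94*z^2 + 82*z - 18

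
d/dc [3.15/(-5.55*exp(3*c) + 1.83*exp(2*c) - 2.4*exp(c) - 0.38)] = (52.4475*exp(2*c) - 11.529*exp(c) + 7.56)*exp(c)/(5.55*exp(3*c) - 1.83*exp(2*c) + 2.4*exp(c) + 0.38)^2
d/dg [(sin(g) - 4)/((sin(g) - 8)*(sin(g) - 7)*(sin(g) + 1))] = 2*(-sin(g)^3 + 13*sin(g)^2 - 56*sin(g) + 110)*cos(g)/((sin(g) - 8)^2*(sin(g) - 7)^2*(sin(g) + 1)^2)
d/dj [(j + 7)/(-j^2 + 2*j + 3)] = (-j^2 + 2*j + 2*(j - 1)*(j + 7) + 3)/(-j^2 + 2*j + 3)^2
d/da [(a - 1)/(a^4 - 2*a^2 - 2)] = (a^4 - 2*a^2 - 4*a*(a - 1)*(a^2 - 1) - 2)/(-a^4 + 2*a^2 + 2)^2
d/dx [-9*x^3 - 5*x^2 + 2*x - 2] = -27*x^2 - 10*x + 2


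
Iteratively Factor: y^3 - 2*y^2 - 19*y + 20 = (y - 1)*(y^2 - y - 20) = (y - 1)*(y + 4)*(y - 5)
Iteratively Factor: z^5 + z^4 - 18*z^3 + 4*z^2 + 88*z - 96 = (z + 3)*(z^4 - 2*z^3 - 12*z^2 + 40*z - 32) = (z - 2)*(z + 3)*(z^3 - 12*z + 16) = (z - 2)*(z + 3)*(z + 4)*(z^2 - 4*z + 4) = (z - 2)^2*(z + 3)*(z + 4)*(z - 2)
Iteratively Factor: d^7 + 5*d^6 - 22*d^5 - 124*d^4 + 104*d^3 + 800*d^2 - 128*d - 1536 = (d - 2)*(d^6 + 7*d^5 - 8*d^4 - 140*d^3 - 176*d^2 + 448*d + 768) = (d - 2)*(d + 4)*(d^5 + 3*d^4 - 20*d^3 - 60*d^2 + 64*d + 192) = (d - 2)*(d + 2)*(d + 4)*(d^4 + d^3 - 22*d^2 - 16*d + 96) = (d - 2)*(d + 2)*(d + 3)*(d + 4)*(d^3 - 2*d^2 - 16*d + 32) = (d - 2)^2*(d + 2)*(d + 3)*(d + 4)*(d^2 - 16) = (d - 2)^2*(d + 2)*(d + 3)*(d + 4)^2*(d - 4)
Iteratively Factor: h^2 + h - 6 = (h - 2)*(h + 3)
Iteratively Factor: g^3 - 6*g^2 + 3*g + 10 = (g - 2)*(g^2 - 4*g - 5) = (g - 2)*(g + 1)*(g - 5)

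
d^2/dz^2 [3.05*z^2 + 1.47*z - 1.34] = 6.10000000000000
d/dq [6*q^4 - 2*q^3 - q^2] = 2*q*(12*q^2 - 3*q - 1)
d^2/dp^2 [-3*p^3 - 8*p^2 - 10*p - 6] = -18*p - 16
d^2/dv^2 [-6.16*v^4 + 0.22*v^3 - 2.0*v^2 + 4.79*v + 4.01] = -73.92*v^2 + 1.32*v - 4.0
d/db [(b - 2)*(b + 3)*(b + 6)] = b*(3*b + 14)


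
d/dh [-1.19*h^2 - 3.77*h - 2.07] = -2.38*h - 3.77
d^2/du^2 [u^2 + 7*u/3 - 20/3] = 2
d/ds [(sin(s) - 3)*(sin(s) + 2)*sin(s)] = (3*sin(s)^2 - 2*sin(s) - 6)*cos(s)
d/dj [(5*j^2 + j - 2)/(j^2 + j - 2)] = 4*j*(j - 4)/(j^4 + 2*j^3 - 3*j^2 - 4*j + 4)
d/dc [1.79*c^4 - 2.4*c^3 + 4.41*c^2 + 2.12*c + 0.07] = 7.16*c^3 - 7.2*c^2 + 8.82*c + 2.12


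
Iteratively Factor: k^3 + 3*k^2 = (k)*(k^2 + 3*k) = k*(k + 3)*(k)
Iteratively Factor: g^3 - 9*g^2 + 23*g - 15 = (g - 5)*(g^2 - 4*g + 3) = (g - 5)*(g - 1)*(g - 3)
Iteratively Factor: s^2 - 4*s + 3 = (s - 3)*(s - 1)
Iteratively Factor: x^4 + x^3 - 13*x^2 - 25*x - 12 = (x + 1)*(x^3 - 13*x - 12) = (x - 4)*(x + 1)*(x^2 + 4*x + 3) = (x - 4)*(x + 1)*(x + 3)*(x + 1)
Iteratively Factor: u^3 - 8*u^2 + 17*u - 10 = (u - 2)*(u^2 - 6*u + 5) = (u - 5)*(u - 2)*(u - 1)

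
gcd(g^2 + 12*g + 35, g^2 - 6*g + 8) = 1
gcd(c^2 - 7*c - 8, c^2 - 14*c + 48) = c - 8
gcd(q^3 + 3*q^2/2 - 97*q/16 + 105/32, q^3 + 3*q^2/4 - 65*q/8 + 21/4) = q^2 + 11*q/4 - 21/8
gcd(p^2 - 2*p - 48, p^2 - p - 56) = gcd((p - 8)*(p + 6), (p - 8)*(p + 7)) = p - 8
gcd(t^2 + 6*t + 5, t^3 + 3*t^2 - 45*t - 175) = t + 5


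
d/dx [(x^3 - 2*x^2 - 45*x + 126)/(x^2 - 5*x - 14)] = (x^4 - 10*x^3 + 13*x^2 - 196*x + 1260)/(x^4 - 10*x^3 - 3*x^2 + 140*x + 196)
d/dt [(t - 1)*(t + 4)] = 2*t + 3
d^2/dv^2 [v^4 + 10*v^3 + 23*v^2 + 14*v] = 12*v^2 + 60*v + 46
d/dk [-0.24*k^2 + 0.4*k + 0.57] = 0.4 - 0.48*k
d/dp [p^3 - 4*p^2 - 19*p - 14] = 3*p^2 - 8*p - 19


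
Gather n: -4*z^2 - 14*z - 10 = -4*z^2 - 14*z - 10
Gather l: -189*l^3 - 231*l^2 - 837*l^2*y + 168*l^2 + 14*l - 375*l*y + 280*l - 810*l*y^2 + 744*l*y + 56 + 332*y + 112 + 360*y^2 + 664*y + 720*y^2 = -189*l^3 + l^2*(-837*y - 63) + l*(-810*y^2 + 369*y + 294) + 1080*y^2 + 996*y + 168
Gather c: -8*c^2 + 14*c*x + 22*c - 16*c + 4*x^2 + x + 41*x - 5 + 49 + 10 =-8*c^2 + c*(14*x + 6) + 4*x^2 + 42*x + 54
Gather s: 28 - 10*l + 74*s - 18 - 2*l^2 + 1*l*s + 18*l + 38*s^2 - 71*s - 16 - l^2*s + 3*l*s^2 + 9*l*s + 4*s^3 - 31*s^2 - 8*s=-2*l^2 + 8*l + 4*s^3 + s^2*(3*l + 7) + s*(-l^2 + 10*l - 5) - 6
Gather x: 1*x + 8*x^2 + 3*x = 8*x^2 + 4*x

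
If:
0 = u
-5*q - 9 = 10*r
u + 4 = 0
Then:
No Solution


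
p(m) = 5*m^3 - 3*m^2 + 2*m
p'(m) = 15*m^2 - 6*m + 2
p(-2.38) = -89.16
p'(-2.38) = 101.25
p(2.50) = 64.38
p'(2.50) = 80.75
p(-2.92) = -155.90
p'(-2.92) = 147.42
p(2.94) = 107.01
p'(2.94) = 114.01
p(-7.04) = -1907.33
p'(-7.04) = 787.66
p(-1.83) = -44.35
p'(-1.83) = 63.21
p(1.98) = 31.01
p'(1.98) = 48.93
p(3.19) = 138.16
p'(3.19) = 135.50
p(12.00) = 8232.00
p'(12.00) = 2090.00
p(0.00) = 0.00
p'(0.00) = 2.00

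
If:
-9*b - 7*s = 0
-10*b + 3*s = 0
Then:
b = 0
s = 0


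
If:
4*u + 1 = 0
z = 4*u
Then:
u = -1/4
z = -1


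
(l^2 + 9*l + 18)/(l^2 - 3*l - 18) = (l + 6)/(l - 6)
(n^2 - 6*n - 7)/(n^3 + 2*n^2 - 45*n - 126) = (n + 1)/(n^2 + 9*n + 18)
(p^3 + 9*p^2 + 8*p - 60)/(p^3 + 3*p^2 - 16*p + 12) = (p + 5)/(p - 1)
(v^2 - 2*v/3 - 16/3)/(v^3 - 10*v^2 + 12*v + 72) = (v - 8/3)/(v^2 - 12*v + 36)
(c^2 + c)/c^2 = (c + 1)/c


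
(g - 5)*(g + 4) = g^2 - g - 20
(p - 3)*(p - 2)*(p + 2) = p^3 - 3*p^2 - 4*p + 12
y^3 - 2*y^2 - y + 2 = (y - 2)*(y - 1)*(y + 1)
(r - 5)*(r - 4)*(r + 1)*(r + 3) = r^4 - 5*r^3 - 13*r^2 + 53*r + 60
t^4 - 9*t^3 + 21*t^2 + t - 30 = (t - 5)*(t - 3)*(t - 2)*(t + 1)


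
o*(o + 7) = o^2 + 7*o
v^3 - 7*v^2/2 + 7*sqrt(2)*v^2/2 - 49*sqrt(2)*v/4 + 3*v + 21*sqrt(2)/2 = (v - 2)*(v - 3/2)*(v + 7*sqrt(2)/2)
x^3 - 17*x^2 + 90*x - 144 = (x - 8)*(x - 6)*(x - 3)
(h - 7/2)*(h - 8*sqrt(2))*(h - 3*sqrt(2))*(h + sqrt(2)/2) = h^4 - 21*sqrt(2)*h^3/2 - 7*h^3/2 + 37*h^2 + 147*sqrt(2)*h^2/4 - 259*h/2 + 24*sqrt(2)*h - 84*sqrt(2)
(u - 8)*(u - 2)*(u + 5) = u^3 - 5*u^2 - 34*u + 80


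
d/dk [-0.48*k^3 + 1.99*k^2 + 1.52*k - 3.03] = -1.44*k^2 + 3.98*k + 1.52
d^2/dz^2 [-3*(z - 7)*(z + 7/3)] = -6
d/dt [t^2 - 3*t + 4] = 2*t - 3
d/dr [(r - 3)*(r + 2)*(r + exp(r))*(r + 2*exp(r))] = 3*r^3*exp(r) + 4*r^3 + 4*r^2*exp(2*r) + 6*r^2*exp(r) - 3*r^2 - 24*r*exp(r) - 12*r - 26*exp(2*r) - 18*exp(r)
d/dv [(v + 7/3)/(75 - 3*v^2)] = (3*v^2 + 14*v + 75)/(9*(v^4 - 50*v^2 + 625))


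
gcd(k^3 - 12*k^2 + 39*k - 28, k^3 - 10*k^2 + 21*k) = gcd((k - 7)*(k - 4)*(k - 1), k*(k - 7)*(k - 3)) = k - 7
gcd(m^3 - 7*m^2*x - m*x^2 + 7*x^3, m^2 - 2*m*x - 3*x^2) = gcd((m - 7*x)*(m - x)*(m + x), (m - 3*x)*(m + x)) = m + x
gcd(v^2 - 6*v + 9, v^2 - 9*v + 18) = v - 3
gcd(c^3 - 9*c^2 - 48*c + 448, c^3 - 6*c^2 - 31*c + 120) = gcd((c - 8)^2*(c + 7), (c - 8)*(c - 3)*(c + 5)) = c - 8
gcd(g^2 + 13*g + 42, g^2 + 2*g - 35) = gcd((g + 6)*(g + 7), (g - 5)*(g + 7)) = g + 7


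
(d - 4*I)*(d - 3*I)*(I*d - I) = I*d^3 + 7*d^2 - I*d^2 - 7*d - 12*I*d + 12*I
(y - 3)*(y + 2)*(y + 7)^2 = y^4 + 13*y^3 + 29*y^2 - 133*y - 294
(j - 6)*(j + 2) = j^2 - 4*j - 12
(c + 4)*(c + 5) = c^2 + 9*c + 20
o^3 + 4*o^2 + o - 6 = (o - 1)*(o + 2)*(o + 3)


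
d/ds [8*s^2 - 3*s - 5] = 16*s - 3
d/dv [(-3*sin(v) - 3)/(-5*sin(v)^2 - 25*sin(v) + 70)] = 3*(-2*sin(v) + cos(v)^2 - 20)*cos(v)/(5*(sin(v)^2 + 5*sin(v) - 14)^2)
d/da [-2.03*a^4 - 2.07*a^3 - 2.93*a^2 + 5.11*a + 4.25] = -8.12*a^3 - 6.21*a^2 - 5.86*a + 5.11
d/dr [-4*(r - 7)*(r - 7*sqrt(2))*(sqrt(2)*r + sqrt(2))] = -12*sqrt(2)*r^2 + 48*sqrt(2)*r + 112*r - 336 + 28*sqrt(2)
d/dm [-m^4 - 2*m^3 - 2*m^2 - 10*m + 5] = -4*m^3 - 6*m^2 - 4*m - 10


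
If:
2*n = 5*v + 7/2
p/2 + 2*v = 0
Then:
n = 5*v/2 + 7/4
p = -4*v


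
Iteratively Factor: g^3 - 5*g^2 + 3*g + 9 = (g - 3)*(g^2 - 2*g - 3) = (g - 3)*(g + 1)*(g - 3)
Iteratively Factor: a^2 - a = (a)*(a - 1)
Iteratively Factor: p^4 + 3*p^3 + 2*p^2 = (p)*(p^3 + 3*p^2 + 2*p) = p^2*(p^2 + 3*p + 2) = p^2*(p + 2)*(p + 1)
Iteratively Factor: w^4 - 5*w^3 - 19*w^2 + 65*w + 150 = (w - 5)*(w^3 - 19*w - 30) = (w - 5)^2*(w^2 + 5*w + 6) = (w - 5)^2*(w + 3)*(w + 2)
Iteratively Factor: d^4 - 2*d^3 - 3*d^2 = (d + 1)*(d^3 - 3*d^2) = (d - 3)*(d + 1)*(d^2) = d*(d - 3)*(d + 1)*(d)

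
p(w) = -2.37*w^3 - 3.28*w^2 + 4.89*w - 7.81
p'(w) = -7.11*w^2 - 6.56*w + 4.89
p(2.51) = -53.68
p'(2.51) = -56.37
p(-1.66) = -14.12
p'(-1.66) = -3.81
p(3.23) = -106.10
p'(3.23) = -90.48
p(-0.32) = -9.63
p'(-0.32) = 6.26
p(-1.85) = -13.08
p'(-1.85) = -7.31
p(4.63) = -290.71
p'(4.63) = -177.90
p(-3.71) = 49.93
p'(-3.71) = -68.64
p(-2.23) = -8.74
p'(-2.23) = -15.84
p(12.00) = -4516.81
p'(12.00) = -1097.67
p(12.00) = -4516.81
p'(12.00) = -1097.67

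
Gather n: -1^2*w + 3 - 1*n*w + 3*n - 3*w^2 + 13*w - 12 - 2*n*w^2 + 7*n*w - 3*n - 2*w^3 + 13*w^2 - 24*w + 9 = n*(-2*w^2 + 6*w) - 2*w^3 + 10*w^2 - 12*w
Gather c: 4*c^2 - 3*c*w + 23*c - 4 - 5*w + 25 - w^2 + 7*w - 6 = 4*c^2 + c*(23 - 3*w) - w^2 + 2*w + 15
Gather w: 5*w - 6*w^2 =-6*w^2 + 5*w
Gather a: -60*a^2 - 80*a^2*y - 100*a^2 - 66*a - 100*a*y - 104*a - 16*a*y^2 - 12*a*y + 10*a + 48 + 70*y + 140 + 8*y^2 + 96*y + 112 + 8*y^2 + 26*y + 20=a^2*(-80*y - 160) + a*(-16*y^2 - 112*y - 160) + 16*y^2 + 192*y + 320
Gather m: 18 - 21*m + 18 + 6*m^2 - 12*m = 6*m^2 - 33*m + 36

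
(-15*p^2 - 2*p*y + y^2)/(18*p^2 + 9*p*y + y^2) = (-5*p + y)/(6*p + y)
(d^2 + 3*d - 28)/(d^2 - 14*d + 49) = (d^2 + 3*d - 28)/(d^2 - 14*d + 49)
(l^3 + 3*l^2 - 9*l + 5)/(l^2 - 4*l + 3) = (l^2 + 4*l - 5)/(l - 3)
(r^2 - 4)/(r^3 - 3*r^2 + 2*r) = (r + 2)/(r*(r - 1))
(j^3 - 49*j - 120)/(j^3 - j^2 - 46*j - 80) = (j + 3)/(j + 2)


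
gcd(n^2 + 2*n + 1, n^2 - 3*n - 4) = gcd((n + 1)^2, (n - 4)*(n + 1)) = n + 1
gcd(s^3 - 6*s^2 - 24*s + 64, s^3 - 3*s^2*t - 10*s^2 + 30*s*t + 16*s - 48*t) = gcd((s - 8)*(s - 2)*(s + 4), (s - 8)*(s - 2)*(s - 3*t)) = s^2 - 10*s + 16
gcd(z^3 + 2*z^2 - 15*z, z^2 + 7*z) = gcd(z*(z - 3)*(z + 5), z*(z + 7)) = z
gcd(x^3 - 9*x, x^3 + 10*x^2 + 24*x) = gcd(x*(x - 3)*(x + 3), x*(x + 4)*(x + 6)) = x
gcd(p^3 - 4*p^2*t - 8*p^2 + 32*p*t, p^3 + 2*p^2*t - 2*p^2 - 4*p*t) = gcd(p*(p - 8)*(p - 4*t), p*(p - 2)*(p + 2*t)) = p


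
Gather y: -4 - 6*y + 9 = 5 - 6*y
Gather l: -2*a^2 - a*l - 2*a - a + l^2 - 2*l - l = -2*a^2 - 3*a + l^2 + l*(-a - 3)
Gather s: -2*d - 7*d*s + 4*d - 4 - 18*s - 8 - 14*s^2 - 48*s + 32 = 2*d - 14*s^2 + s*(-7*d - 66) + 20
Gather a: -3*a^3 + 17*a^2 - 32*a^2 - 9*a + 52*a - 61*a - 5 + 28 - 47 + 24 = -3*a^3 - 15*a^2 - 18*a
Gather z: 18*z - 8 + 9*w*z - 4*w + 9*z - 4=-4*w + z*(9*w + 27) - 12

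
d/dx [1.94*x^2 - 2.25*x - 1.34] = 3.88*x - 2.25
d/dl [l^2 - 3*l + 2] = 2*l - 3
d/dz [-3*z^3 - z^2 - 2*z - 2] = -9*z^2 - 2*z - 2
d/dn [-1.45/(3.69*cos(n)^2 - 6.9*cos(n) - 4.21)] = (10.005 - 10.701*cos(n))*sin(n)/(-3.69*cos(n)^2 + 6.9*cos(n) + 4.21)^2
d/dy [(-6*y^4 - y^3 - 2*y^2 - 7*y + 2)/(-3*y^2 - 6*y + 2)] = (36*y^5 + 111*y^4 - 36*y^3 - 15*y^2 + 4*y - 2)/(9*y^4 + 36*y^3 + 24*y^2 - 24*y + 4)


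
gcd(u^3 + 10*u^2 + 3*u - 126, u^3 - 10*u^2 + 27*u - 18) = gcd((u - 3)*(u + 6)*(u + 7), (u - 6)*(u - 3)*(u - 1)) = u - 3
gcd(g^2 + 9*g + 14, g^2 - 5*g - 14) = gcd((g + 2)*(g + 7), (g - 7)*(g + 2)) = g + 2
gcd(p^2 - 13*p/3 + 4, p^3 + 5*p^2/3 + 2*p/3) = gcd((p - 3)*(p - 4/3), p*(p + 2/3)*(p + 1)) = 1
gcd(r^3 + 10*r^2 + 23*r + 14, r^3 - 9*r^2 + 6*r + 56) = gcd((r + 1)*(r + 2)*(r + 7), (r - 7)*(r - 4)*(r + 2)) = r + 2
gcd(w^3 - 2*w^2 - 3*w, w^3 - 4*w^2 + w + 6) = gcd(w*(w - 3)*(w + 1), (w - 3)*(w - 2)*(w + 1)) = w^2 - 2*w - 3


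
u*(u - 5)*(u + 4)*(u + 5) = u^4 + 4*u^3 - 25*u^2 - 100*u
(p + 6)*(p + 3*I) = p^2 + 6*p + 3*I*p + 18*I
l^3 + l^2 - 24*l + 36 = (l - 3)*(l - 2)*(l + 6)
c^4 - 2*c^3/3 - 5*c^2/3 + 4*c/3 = c*(c - 1)^2*(c + 4/3)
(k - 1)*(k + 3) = k^2 + 2*k - 3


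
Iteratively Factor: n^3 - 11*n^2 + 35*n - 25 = (n - 5)*(n^2 - 6*n + 5) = (n - 5)^2*(n - 1)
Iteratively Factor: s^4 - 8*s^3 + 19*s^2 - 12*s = (s - 3)*(s^3 - 5*s^2 + 4*s) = (s - 3)*(s - 1)*(s^2 - 4*s) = s*(s - 3)*(s - 1)*(s - 4)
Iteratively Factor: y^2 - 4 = (y - 2)*(y + 2)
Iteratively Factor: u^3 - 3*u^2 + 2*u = (u)*(u^2 - 3*u + 2) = u*(u - 1)*(u - 2)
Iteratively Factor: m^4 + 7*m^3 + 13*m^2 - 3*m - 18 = (m + 2)*(m^3 + 5*m^2 + 3*m - 9) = (m + 2)*(m + 3)*(m^2 + 2*m - 3) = (m - 1)*(m + 2)*(m + 3)*(m + 3)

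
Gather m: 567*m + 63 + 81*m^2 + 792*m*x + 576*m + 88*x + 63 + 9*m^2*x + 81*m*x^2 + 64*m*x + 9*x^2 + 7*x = m^2*(9*x + 81) + m*(81*x^2 + 856*x + 1143) + 9*x^2 + 95*x + 126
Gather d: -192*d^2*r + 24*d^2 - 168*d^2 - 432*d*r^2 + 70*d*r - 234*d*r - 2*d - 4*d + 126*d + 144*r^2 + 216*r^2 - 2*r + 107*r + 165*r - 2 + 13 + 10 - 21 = d^2*(-192*r - 144) + d*(-432*r^2 - 164*r + 120) + 360*r^2 + 270*r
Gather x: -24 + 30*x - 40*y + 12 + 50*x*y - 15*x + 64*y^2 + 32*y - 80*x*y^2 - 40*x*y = x*(-80*y^2 + 10*y + 15) + 64*y^2 - 8*y - 12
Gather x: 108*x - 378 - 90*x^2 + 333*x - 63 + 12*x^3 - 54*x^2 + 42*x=12*x^3 - 144*x^2 + 483*x - 441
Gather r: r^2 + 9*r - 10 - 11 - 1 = r^2 + 9*r - 22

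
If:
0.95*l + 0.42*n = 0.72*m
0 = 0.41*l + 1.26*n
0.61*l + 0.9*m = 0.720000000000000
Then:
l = 0.44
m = 0.50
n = -0.14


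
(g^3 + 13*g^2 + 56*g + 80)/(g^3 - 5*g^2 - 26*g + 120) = (g^2 + 8*g + 16)/(g^2 - 10*g + 24)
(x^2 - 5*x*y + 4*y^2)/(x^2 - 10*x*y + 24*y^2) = (x - y)/(x - 6*y)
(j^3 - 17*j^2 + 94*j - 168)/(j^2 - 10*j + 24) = j - 7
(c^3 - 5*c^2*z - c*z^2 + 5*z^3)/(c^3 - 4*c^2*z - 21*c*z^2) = (-c^3 + 5*c^2*z + c*z^2 - 5*z^3)/(c*(-c^2 + 4*c*z + 21*z^2))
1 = 1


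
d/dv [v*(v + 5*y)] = 2*v + 5*y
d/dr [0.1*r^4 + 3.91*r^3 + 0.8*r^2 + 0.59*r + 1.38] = 0.4*r^3 + 11.73*r^2 + 1.6*r + 0.59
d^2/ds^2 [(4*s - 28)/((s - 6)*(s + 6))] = 8*(s^3 - 21*s^2 + 108*s - 252)/(s^6 - 108*s^4 + 3888*s^2 - 46656)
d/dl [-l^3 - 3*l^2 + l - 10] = -3*l^2 - 6*l + 1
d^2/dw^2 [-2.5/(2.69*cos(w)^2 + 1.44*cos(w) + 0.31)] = (72.361*(1 - cos(w)^2)^2 + 29.052*cos(w)^3 + 33.0255*cos(w)^2 - 59.22*cos(w) - 78.5595)/(2.69*cos(w)^2 + 1.44*cos(w) + 0.31)^3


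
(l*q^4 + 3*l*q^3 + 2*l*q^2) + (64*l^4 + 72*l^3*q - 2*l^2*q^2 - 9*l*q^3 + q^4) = 64*l^4 + 72*l^3*q - 2*l^2*q^2 + l*q^4 - 6*l*q^3 + 2*l*q^2 + q^4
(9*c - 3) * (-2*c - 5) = -18*c^2 - 39*c + 15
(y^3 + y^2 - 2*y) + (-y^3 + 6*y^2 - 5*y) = 7*y^2 - 7*y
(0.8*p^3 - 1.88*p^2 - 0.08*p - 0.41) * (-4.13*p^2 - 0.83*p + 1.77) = -3.304*p^5 + 7.1004*p^4 + 3.3068*p^3 - 1.5679*p^2 + 0.1987*p - 0.7257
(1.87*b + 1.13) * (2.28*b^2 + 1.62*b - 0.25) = 4.2636*b^3 + 5.6058*b^2 + 1.3631*b - 0.2825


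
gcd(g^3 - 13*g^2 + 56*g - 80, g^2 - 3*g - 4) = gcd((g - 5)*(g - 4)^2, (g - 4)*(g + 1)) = g - 4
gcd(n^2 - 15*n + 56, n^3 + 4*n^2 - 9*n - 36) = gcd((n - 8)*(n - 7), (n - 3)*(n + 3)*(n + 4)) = 1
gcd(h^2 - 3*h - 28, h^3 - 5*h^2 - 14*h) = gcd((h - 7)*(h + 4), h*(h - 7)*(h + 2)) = h - 7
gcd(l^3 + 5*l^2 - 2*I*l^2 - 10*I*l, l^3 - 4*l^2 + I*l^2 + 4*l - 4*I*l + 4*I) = 1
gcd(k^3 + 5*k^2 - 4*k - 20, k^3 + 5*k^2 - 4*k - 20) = k^3 + 5*k^2 - 4*k - 20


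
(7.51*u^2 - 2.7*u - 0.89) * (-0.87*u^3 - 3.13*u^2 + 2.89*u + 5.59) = -6.5337*u^5 - 21.1573*u^4 + 30.9292*u^3 + 36.9636*u^2 - 17.6651*u - 4.9751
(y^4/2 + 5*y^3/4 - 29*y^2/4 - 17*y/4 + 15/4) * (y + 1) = y^5/2 + 7*y^4/4 - 6*y^3 - 23*y^2/2 - y/2 + 15/4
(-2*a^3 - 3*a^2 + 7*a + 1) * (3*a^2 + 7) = -6*a^5 - 9*a^4 + 7*a^3 - 18*a^2 + 49*a + 7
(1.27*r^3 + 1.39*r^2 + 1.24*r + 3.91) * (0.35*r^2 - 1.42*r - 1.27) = 0.4445*r^5 - 1.3169*r^4 - 3.1527*r^3 - 2.1576*r^2 - 7.127*r - 4.9657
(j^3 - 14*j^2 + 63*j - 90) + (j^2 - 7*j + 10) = j^3 - 13*j^2 + 56*j - 80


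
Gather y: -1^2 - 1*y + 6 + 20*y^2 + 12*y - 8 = 20*y^2 + 11*y - 3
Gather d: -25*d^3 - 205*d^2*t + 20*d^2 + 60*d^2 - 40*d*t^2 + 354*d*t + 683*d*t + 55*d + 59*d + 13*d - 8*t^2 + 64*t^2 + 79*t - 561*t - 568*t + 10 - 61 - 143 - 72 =-25*d^3 + d^2*(80 - 205*t) + d*(-40*t^2 + 1037*t + 127) + 56*t^2 - 1050*t - 266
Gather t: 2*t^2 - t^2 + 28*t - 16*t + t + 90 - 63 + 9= t^2 + 13*t + 36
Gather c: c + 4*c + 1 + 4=5*c + 5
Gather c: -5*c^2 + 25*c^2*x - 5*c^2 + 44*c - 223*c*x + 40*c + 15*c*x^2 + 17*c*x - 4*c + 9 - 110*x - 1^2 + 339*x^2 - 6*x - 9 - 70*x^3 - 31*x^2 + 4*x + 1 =c^2*(25*x - 10) + c*(15*x^2 - 206*x + 80) - 70*x^3 + 308*x^2 - 112*x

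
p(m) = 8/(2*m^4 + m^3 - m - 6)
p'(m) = 8*(-8*m^3 - 3*m^2 + 1)/(2*m^4 + m^3 - m - 6)^2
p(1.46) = 1.69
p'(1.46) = -10.79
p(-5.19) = 0.01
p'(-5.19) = 0.00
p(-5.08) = 0.01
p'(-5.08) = 0.01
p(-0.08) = -1.35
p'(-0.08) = 0.22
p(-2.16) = 0.27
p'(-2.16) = 0.62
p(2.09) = 0.20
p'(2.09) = -0.44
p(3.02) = 0.04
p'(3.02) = -0.06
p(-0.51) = -1.46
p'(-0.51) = 0.34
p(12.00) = 0.00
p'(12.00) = 0.00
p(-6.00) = 0.00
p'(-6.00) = 0.00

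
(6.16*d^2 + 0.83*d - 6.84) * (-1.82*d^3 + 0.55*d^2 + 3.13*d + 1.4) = -11.2112*d^5 + 1.8774*d^4 + 32.1861*d^3 + 7.4599*d^2 - 20.2472*d - 9.576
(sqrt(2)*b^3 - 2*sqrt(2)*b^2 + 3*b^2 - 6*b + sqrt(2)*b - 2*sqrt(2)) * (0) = 0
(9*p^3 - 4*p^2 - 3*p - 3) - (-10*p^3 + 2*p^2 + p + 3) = 19*p^3 - 6*p^2 - 4*p - 6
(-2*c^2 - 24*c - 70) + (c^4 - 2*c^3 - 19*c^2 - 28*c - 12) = c^4 - 2*c^3 - 21*c^2 - 52*c - 82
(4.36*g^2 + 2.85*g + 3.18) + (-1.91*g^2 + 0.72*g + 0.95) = 2.45*g^2 + 3.57*g + 4.13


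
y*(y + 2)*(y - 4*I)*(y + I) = y^4 + 2*y^3 - 3*I*y^3 + 4*y^2 - 6*I*y^2 + 8*y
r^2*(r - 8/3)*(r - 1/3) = r^4 - 3*r^3 + 8*r^2/9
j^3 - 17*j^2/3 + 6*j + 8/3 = (j - 4)*(j - 2)*(j + 1/3)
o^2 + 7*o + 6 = (o + 1)*(o + 6)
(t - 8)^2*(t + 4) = t^3 - 12*t^2 + 256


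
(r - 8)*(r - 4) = r^2 - 12*r + 32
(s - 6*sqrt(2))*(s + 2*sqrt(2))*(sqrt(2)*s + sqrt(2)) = sqrt(2)*s^3 - 8*s^2 + sqrt(2)*s^2 - 24*sqrt(2)*s - 8*s - 24*sqrt(2)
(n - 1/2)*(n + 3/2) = n^2 + n - 3/4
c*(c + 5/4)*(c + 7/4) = c^3 + 3*c^2 + 35*c/16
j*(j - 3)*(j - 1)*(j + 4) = j^4 - 13*j^2 + 12*j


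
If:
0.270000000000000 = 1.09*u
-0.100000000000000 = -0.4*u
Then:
No Solution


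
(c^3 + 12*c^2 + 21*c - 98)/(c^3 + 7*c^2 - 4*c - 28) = (c + 7)/(c + 2)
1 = 1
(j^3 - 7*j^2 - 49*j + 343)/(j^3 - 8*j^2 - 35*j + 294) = (j + 7)/(j + 6)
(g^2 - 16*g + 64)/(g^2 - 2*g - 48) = (g - 8)/(g + 6)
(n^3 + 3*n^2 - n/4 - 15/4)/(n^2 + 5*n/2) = n + 1/2 - 3/(2*n)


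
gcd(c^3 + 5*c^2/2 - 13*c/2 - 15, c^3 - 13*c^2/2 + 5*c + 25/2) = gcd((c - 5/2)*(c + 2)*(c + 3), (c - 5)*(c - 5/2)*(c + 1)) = c - 5/2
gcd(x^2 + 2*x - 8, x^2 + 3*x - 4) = x + 4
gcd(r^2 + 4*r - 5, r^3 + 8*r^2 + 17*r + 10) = r + 5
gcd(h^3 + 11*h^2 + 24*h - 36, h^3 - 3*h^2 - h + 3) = h - 1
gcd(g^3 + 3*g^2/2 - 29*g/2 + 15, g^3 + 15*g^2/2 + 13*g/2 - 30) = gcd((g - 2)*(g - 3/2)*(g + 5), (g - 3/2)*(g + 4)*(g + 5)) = g^2 + 7*g/2 - 15/2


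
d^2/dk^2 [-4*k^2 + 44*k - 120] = -8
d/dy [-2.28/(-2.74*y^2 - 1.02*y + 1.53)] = (-12.4944*y - 2.3256)/(2.74*y^2 + 1.02*y - 1.53)^2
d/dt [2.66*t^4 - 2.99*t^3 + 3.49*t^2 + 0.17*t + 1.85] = 10.64*t^3 - 8.97*t^2 + 6.98*t + 0.17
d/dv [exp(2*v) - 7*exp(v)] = (2*exp(v) - 7)*exp(v)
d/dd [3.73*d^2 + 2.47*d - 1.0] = 7.46*d + 2.47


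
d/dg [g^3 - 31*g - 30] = 3*g^2 - 31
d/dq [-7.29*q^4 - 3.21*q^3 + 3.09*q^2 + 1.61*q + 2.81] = -29.16*q^3 - 9.63*q^2 + 6.18*q + 1.61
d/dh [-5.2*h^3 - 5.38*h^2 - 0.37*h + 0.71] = -15.6*h^2 - 10.76*h - 0.37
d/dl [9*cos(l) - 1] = -9*sin(l)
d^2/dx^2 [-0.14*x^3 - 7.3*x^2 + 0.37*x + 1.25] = -0.84*x - 14.6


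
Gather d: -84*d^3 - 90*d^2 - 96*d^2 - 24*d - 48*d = -84*d^3 - 186*d^2 - 72*d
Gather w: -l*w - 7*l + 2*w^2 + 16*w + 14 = -7*l + 2*w^2 + w*(16 - l) + 14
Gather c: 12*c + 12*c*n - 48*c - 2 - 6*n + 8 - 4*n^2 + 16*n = c*(12*n - 36) - 4*n^2 + 10*n + 6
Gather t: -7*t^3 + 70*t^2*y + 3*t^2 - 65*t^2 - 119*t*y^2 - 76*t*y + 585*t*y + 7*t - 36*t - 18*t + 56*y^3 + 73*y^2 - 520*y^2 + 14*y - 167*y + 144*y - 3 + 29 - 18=-7*t^3 + t^2*(70*y - 62) + t*(-119*y^2 + 509*y - 47) + 56*y^3 - 447*y^2 - 9*y + 8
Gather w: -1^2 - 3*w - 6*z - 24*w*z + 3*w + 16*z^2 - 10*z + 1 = -24*w*z + 16*z^2 - 16*z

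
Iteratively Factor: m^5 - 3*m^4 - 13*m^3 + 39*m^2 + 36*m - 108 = (m + 3)*(m^4 - 6*m^3 + 5*m^2 + 24*m - 36) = (m + 2)*(m + 3)*(m^3 - 8*m^2 + 21*m - 18) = (m - 2)*(m + 2)*(m + 3)*(m^2 - 6*m + 9) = (m - 3)*(m - 2)*(m + 2)*(m + 3)*(m - 3)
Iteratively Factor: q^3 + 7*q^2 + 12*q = (q)*(q^2 + 7*q + 12) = q*(q + 3)*(q + 4)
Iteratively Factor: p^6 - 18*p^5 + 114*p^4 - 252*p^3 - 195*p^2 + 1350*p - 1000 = (p - 5)*(p^5 - 13*p^4 + 49*p^3 - 7*p^2 - 230*p + 200) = (p - 5)*(p + 2)*(p^4 - 15*p^3 + 79*p^2 - 165*p + 100) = (p - 5)*(p - 1)*(p + 2)*(p^3 - 14*p^2 + 65*p - 100) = (p - 5)^2*(p - 1)*(p + 2)*(p^2 - 9*p + 20) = (p - 5)^2*(p - 4)*(p - 1)*(p + 2)*(p - 5)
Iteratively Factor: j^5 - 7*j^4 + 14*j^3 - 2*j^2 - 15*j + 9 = (j - 3)*(j^4 - 4*j^3 + 2*j^2 + 4*j - 3) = (j - 3)^2*(j^3 - j^2 - j + 1) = (j - 3)^2*(j + 1)*(j^2 - 2*j + 1) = (j - 3)^2*(j - 1)*(j + 1)*(j - 1)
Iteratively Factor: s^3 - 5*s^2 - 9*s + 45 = (s + 3)*(s^2 - 8*s + 15) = (s - 5)*(s + 3)*(s - 3)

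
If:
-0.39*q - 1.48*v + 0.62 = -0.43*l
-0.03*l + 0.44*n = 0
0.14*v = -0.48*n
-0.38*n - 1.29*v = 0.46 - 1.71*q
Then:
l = -0.61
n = -0.04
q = 0.37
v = 0.14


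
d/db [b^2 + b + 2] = 2*b + 1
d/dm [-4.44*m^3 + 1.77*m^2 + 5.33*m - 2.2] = -13.32*m^2 + 3.54*m + 5.33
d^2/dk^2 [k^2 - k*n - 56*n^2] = 2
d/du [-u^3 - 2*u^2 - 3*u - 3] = -3*u^2 - 4*u - 3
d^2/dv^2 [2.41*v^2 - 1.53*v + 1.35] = 4.82000000000000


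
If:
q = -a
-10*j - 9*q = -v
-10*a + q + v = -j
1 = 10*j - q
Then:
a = 11/211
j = 20/211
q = -11/211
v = 101/211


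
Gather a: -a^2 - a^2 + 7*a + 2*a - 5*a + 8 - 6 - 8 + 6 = -2*a^2 + 4*a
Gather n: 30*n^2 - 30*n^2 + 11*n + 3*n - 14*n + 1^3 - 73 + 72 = 0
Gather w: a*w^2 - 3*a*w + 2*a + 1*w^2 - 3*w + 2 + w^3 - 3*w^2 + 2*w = 2*a + w^3 + w^2*(a - 2) + w*(-3*a - 1) + 2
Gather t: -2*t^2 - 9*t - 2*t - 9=-2*t^2 - 11*t - 9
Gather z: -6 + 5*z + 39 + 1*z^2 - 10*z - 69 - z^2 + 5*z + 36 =0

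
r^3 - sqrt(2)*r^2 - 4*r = r*(r - 2*sqrt(2))*(r + sqrt(2))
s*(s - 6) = s^2 - 6*s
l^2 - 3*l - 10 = (l - 5)*(l + 2)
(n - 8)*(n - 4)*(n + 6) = n^3 - 6*n^2 - 40*n + 192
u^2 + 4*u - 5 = (u - 1)*(u + 5)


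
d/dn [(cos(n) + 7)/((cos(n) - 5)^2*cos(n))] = (21*cos(n) + cos(2*n) - 34)*sin(n)/((cos(n) - 5)^3*cos(n)^2)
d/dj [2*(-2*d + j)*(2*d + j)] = 4*j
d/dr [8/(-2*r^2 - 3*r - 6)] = 8*(4*r + 3)/(2*r^2 + 3*r + 6)^2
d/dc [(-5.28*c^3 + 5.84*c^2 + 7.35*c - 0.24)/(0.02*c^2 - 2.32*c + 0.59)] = (-0.1056*c^4 + 24.4992*c^3 - 23.0414*c^2 + 6.9008*c + 3.7797)/(0.0004*c^4 - 0.0928*c^3 + 5.406*c^2 - 2.7376*c + 0.3481)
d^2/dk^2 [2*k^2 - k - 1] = 4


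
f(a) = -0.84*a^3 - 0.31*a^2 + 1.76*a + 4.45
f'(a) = -2.52*a^2 - 0.62*a + 1.76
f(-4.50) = 66.80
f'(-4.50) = -46.48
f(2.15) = -1.55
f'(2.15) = -11.22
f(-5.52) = 126.57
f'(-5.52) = -71.60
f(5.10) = -106.06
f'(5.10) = -66.95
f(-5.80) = 147.71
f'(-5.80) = -79.42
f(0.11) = 4.64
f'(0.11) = 1.66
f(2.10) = -1.00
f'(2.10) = -10.66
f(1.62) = 2.92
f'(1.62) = -5.86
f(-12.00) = 1390.21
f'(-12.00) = -353.68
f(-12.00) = 1390.21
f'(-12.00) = -353.68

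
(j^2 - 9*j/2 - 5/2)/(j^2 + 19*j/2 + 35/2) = (2*j^2 - 9*j - 5)/(2*j^2 + 19*j + 35)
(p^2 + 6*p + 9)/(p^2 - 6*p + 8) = (p^2 + 6*p + 9)/(p^2 - 6*p + 8)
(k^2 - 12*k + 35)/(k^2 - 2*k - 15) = (k - 7)/(k + 3)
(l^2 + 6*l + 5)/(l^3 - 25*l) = (l + 1)/(l*(l - 5))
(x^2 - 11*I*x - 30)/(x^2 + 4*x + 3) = (x^2 - 11*I*x - 30)/(x^2 + 4*x + 3)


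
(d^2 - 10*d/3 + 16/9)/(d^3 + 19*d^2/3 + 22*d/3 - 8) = (d - 8/3)/(d^2 + 7*d + 12)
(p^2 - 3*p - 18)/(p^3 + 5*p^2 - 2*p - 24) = (p - 6)/(p^2 + 2*p - 8)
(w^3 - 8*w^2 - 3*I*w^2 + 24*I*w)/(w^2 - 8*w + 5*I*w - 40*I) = w*(w - 3*I)/(w + 5*I)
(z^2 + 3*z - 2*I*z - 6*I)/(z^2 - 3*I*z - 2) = (z + 3)/(z - I)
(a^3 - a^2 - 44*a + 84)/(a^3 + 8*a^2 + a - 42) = (a - 6)/(a + 3)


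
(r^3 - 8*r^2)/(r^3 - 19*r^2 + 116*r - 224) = r^2/(r^2 - 11*r + 28)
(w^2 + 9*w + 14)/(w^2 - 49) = (w + 2)/(w - 7)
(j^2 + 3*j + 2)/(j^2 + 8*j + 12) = (j + 1)/(j + 6)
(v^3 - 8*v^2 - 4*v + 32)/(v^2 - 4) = v - 8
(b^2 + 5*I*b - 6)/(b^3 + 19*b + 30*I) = 1/(b - 5*I)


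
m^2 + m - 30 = (m - 5)*(m + 6)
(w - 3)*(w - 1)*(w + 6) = w^3 + 2*w^2 - 21*w + 18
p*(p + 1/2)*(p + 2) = p^3 + 5*p^2/2 + p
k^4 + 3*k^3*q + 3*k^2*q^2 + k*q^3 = k*(k + q)^3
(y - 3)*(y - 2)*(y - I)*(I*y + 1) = I*y^4 + 2*y^3 - 5*I*y^3 - 10*y^2 + 5*I*y^2 + 12*y + 5*I*y - 6*I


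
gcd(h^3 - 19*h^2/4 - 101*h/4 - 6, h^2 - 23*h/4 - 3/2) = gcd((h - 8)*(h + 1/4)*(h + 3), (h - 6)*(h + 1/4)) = h + 1/4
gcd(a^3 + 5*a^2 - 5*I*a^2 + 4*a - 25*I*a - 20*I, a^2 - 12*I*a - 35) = a - 5*I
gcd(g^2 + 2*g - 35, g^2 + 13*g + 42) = g + 7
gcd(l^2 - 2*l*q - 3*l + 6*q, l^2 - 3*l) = l - 3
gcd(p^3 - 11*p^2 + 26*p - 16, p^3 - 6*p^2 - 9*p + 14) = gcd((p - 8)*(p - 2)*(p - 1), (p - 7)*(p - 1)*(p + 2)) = p - 1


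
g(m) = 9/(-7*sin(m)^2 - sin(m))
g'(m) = 9*(14*sin(m)*cos(m) + cos(m))/(-7*sin(m)^2 - sin(m))^2 = 9*(14/tan(m) + cos(m)/sin(m)^2)/(7*sin(m) + 1)^2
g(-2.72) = -11.80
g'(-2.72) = 66.71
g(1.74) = -1.16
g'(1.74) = -0.37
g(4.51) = -1.57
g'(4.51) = 0.70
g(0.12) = -40.90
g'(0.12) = 493.89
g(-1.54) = -1.50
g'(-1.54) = -0.10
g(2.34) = -2.08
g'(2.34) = -3.69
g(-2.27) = -2.70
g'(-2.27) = 5.06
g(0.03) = -247.98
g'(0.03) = 9697.41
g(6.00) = -33.70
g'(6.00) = -352.71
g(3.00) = -32.08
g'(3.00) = -336.92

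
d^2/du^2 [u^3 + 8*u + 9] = 6*u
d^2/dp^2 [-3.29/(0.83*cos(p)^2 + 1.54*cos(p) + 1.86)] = (9.065924*(1 - cos(p)^2)^2 + 12.615834*cos(p)^3 - 7.980882*cos(p)^2 - 34.655544*cos(p) - 14.512848)/(0.83*cos(p)^2 + 1.54*cos(p) + 1.86)^3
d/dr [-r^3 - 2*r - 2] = -3*r^2 - 2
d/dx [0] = 0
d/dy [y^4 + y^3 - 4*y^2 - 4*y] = 4*y^3 + 3*y^2 - 8*y - 4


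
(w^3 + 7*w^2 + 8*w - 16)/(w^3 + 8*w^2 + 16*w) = (w - 1)/w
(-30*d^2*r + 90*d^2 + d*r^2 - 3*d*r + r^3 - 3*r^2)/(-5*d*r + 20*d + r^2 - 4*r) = (6*d*r - 18*d + r^2 - 3*r)/(r - 4)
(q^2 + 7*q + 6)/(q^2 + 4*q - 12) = (q + 1)/(q - 2)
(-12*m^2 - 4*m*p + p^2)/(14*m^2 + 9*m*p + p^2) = (-6*m + p)/(7*m + p)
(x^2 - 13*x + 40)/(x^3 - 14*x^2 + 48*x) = (x - 5)/(x*(x - 6))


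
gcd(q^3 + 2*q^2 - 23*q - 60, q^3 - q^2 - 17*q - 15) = q^2 - 2*q - 15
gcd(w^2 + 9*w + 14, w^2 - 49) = w + 7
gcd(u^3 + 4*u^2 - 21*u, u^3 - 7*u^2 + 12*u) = u^2 - 3*u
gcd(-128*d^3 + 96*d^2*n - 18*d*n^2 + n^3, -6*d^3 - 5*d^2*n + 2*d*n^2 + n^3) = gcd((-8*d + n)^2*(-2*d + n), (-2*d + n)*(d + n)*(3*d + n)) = 2*d - n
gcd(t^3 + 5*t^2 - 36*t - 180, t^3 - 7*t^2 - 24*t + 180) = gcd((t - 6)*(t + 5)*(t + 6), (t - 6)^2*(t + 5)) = t^2 - t - 30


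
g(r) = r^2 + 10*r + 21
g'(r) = 2*r + 10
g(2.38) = 50.46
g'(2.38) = 14.76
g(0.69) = 28.38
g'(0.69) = 11.38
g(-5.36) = -3.87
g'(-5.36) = -0.72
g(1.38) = 36.70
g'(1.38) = 12.76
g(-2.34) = 3.08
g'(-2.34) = 5.32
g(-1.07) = 11.44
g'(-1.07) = 7.86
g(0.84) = 30.11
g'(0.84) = 11.68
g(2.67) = 54.83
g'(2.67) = 15.34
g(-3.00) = 0.00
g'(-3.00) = 4.00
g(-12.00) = 45.00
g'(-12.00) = -14.00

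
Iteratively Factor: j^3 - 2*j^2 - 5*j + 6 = (j - 1)*(j^2 - j - 6) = (j - 1)*(j + 2)*(j - 3)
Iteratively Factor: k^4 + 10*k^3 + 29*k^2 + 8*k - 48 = (k + 3)*(k^3 + 7*k^2 + 8*k - 16) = (k + 3)*(k + 4)*(k^2 + 3*k - 4) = (k + 3)*(k + 4)^2*(k - 1)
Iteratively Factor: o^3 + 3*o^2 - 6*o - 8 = (o + 4)*(o^2 - o - 2) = (o - 2)*(o + 4)*(o + 1)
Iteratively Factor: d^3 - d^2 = (d)*(d^2 - d) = d*(d - 1)*(d)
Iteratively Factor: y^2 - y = (y - 1)*(y)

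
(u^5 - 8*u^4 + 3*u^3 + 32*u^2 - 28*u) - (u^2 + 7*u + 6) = u^5 - 8*u^4 + 3*u^3 + 31*u^2 - 35*u - 6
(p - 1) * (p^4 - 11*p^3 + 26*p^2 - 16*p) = p^5 - 12*p^4 + 37*p^3 - 42*p^2 + 16*p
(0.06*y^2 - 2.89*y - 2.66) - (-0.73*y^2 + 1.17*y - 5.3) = 0.79*y^2 - 4.06*y + 2.64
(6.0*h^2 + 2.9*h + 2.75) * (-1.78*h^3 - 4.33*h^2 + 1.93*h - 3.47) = -10.68*h^5 - 31.142*h^4 - 5.872*h^3 - 27.1305*h^2 - 4.7555*h - 9.5425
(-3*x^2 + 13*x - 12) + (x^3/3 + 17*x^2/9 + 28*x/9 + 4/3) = x^3/3 - 10*x^2/9 + 145*x/9 - 32/3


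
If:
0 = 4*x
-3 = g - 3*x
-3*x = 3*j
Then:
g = -3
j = 0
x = 0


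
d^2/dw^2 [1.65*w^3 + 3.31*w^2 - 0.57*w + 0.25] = 9.9*w + 6.62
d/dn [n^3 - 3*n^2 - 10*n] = 3*n^2 - 6*n - 10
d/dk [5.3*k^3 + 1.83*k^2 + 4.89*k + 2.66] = 15.9*k^2 + 3.66*k + 4.89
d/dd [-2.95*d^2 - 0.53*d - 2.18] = -5.9*d - 0.53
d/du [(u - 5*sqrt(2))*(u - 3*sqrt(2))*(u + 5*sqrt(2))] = 3*u^2 - 6*sqrt(2)*u - 50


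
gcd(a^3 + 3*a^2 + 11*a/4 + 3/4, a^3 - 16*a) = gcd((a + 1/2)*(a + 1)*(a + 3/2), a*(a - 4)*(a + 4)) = 1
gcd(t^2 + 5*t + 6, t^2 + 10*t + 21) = t + 3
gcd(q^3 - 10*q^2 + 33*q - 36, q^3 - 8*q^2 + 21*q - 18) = q^2 - 6*q + 9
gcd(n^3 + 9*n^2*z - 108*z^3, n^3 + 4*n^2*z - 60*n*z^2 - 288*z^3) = n^2 + 12*n*z + 36*z^2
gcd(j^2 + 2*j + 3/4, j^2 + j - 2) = 1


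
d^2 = d^2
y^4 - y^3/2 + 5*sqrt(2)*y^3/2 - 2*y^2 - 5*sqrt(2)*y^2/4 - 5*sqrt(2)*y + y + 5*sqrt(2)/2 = (y - 1/2)*(y - sqrt(2))*(y + sqrt(2))*(y + 5*sqrt(2)/2)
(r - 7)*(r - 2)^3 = r^4 - 13*r^3 + 54*r^2 - 92*r + 56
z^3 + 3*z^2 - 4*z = z*(z - 1)*(z + 4)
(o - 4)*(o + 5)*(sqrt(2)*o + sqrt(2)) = sqrt(2)*o^3 + 2*sqrt(2)*o^2 - 19*sqrt(2)*o - 20*sqrt(2)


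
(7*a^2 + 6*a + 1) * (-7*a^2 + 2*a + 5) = -49*a^4 - 28*a^3 + 40*a^2 + 32*a + 5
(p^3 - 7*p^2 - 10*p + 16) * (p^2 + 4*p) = p^5 - 3*p^4 - 38*p^3 - 24*p^2 + 64*p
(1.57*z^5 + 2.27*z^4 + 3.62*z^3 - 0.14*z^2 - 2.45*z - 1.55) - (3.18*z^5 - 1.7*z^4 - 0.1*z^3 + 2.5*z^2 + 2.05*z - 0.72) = -1.61*z^5 + 3.97*z^4 + 3.72*z^3 - 2.64*z^2 - 4.5*z - 0.83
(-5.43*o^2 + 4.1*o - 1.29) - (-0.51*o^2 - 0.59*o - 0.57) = -4.92*o^2 + 4.69*o - 0.72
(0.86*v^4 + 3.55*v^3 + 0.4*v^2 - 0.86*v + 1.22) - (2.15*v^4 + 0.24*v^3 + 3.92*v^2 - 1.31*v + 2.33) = -1.29*v^4 + 3.31*v^3 - 3.52*v^2 + 0.45*v - 1.11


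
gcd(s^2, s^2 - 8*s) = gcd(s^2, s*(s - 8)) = s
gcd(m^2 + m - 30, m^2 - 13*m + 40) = m - 5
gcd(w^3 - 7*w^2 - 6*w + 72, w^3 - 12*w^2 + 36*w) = w - 6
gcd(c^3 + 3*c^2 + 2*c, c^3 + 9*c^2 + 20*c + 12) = c^2 + 3*c + 2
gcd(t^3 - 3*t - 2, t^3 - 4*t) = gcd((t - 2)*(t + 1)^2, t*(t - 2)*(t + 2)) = t - 2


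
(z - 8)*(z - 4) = z^2 - 12*z + 32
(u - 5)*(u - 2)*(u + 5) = u^3 - 2*u^2 - 25*u + 50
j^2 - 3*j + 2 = (j - 2)*(j - 1)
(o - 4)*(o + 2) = o^2 - 2*o - 8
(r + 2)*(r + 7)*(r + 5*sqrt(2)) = r^3 + 5*sqrt(2)*r^2 + 9*r^2 + 14*r + 45*sqrt(2)*r + 70*sqrt(2)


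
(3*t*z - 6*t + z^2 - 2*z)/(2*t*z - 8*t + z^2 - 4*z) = (3*t*z - 6*t + z^2 - 2*z)/(2*t*z - 8*t + z^2 - 4*z)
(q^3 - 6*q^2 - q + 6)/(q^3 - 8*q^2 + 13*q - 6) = (q + 1)/(q - 1)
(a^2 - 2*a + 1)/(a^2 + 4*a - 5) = (a - 1)/(a + 5)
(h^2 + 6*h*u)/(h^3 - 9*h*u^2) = (h + 6*u)/(h^2 - 9*u^2)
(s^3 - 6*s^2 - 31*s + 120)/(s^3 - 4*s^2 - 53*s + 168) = (s + 5)/(s + 7)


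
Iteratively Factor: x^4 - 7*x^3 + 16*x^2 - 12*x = (x - 2)*(x^3 - 5*x^2 + 6*x) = (x - 2)^2*(x^2 - 3*x) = (x - 3)*(x - 2)^2*(x)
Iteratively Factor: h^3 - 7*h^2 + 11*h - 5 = (h - 5)*(h^2 - 2*h + 1) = (h - 5)*(h - 1)*(h - 1)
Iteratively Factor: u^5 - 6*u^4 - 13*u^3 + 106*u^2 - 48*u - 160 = (u - 2)*(u^4 - 4*u^3 - 21*u^2 + 64*u + 80) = (u - 2)*(u + 4)*(u^3 - 8*u^2 + 11*u + 20) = (u - 4)*(u - 2)*(u + 4)*(u^2 - 4*u - 5) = (u - 4)*(u - 2)*(u + 1)*(u + 4)*(u - 5)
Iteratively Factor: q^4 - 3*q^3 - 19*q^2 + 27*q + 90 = (q + 2)*(q^3 - 5*q^2 - 9*q + 45) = (q - 3)*(q + 2)*(q^2 - 2*q - 15) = (q - 3)*(q + 2)*(q + 3)*(q - 5)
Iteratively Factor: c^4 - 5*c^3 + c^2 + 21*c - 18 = (c - 3)*(c^3 - 2*c^2 - 5*c + 6) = (c - 3)*(c - 1)*(c^2 - c - 6) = (c - 3)^2*(c - 1)*(c + 2)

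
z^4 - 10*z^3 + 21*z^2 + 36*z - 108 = (z - 6)*(z - 3)^2*(z + 2)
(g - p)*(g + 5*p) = g^2 + 4*g*p - 5*p^2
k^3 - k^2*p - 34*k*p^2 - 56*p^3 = (k - 7*p)*(k + 2*p)*(k + 4*p)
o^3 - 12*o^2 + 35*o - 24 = (o - 8)*(o - 3)*(o - 1)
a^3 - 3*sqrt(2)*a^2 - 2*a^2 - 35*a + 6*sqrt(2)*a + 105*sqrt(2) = (a - 7)*(a + 5)*(a - 3*sqrt(2))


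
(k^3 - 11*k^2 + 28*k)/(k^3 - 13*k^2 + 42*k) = (k - 4)/(k - 6)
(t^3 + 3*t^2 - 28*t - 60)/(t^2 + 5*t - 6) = (t^2 - 3*t - 10)/(t - 1)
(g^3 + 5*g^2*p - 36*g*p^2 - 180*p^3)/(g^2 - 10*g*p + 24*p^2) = (-g^2 - 11*g*p - 30*p^2)/(-g + 4*p)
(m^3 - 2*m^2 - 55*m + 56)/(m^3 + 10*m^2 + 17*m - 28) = (m - 8)/(m + 4)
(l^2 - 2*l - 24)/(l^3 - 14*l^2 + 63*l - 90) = (l + 4)/(l^2 - 8*l + 15)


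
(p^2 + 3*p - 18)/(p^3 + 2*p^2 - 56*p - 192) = (p - 3)/(p^2 - 4*p - 32)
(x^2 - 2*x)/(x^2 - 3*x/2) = 2*(x - 2)/(2*x - 3)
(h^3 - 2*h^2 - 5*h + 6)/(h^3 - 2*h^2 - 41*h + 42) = (h^2 - h - 6)/(h^2 - h - 42)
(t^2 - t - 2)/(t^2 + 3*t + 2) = (t - 2)/(t + 2)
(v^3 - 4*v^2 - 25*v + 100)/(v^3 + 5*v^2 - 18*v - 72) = (v^2 - 25)/(v^2 + 9*v + 18)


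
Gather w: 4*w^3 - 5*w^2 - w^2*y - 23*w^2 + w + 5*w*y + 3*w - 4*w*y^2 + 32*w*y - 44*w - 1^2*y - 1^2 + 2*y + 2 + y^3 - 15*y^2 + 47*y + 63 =4*w^3 + w^2*(-y - 28) + w*(-4*y^2 + 37*y - 40) + y^3 - 15*y^2 + 48*y + 64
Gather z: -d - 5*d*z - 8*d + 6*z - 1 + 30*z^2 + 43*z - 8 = -9*d + 30*z^2 + z*(49 - 5*d) - 9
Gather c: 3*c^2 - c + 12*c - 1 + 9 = 3*c^2 + 11*c + 8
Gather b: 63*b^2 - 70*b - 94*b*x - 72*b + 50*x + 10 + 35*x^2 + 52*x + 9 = 63*b^2 + b*(-94*x - 142) + 35*x^2 + 102*x + 19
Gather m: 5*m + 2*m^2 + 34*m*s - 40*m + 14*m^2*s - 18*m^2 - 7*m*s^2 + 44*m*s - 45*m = m^2*(14*s - 16) + m*(-7*s^2 + 78*s - 80)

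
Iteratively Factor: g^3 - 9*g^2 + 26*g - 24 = (g - 2)*(g^2 - 7*g + 12) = (g - 4)*(g - 2)*(g - 3)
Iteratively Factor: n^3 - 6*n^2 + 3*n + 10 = (n - 2)*(n^2 - 4*n - 5) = (n - 5)*(n - 2)*(n + 1)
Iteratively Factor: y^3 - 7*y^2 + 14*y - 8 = (y - 4)*(y^2 - 3*y + 2) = (y - 4)*(y - 1)*(y - 2)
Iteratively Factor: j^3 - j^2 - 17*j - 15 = (j + 1)*(j^2 - 2*j - 15) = (j + 1)*(j + 3)*(j - 5)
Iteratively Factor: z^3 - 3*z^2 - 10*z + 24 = (z + 3)*(z^2 - 6*z + 8) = (z - 4)*(z + 3)*(z - 2)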